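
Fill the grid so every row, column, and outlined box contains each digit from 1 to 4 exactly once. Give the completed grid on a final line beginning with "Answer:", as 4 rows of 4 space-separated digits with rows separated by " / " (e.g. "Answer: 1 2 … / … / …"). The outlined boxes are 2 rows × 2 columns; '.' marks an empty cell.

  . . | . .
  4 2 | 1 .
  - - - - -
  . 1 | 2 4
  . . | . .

Step 1. [r4c3∈{3}] r4c3 is down to just 3 ⇒ r4c3=3.
Step 2. [r1c2∈{3}] r1c2's peers cover all but 3, so r1c2=3.
Step 3. [r1c1∈{1}] r1c1 has the single candidate 1 ⇒ r1c1=1.
Step 4. [r1c4∈{2}] nothing but 2 survives at r1c4, so r1c4=2.
Step 5. [r1c3∈{4}] r1c3 has the single candidate 4 ⇒ r1c3=4.
Step 6. [r2c4∈{3}] only 3 remains possible at r2c4, so r2c4=3.
Step 7. [r4c1∈{2}] nothing but 2 survives at r4c1 ⇒ r4c1=2.
Step 8. [r4c2∈{4}] nothing but 4 survives at r4c2. So r4c2=4.
Step 9. [r3c1∈{3}] r3c1's peers cover all but 3 ⇒ r3c1=3.
Step 10. [r4c4∈{1}] r4c4 is down to just 1, so r4c4=1.

Answer: 1 3 4 2 / 4 2 1 3 / 3 1 2 4 / 2 4 3 1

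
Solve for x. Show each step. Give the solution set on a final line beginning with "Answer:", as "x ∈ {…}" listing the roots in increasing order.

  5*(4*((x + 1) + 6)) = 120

Step 1. [5*(4*((x + 1) + 6)) = 120] divide by the outer 5. So div: 4*((x + 1) + 6) = 24.
Step 2. [4*((x + 1) + 6) = 24] divide by the outer 4, so div: (x + 1) + 6 = 6.
Step 3. [(x + 1) + 6 = 6] +6 is outermost — subtract 6 both sides ⇒ sub: x + 1 = 0.
Step 4. [x + 1 = 0] peel the +1: subtract 1 from each side ⇒ sub: x = -1.

Answer: x ∈ {-1}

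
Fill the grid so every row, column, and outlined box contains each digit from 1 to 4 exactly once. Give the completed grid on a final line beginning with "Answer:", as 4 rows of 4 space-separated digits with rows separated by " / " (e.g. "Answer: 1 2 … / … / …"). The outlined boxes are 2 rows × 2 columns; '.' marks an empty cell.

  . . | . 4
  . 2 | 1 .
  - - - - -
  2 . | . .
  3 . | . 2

Step 1. [r4c2∈{1,4}] 1 has one home in row 4: r4c2. So r4c2=1.
Step 2. [r2c4∈{3}] only 3 remains possible at r2c4 ⇒ r2c4=3.
Step 3. [r3c3∈{3,4}] in row 3, 3 fits only at r3c3 ⇒ r3c3=3.
Step 4. [r2c1∈{4}] r2c1 has the single candidate 4 ⇒ r2c1=4.
Step 5. [r3c2∈{4}] r3c2's peers cover all but 4 ⇒ r3c2=4.
Step 6. [r4c3∈{4}] r4c3 has the single candidate 4, so r4c3=4.
Step 7. [r3c4∈{1}] r3c4's peers cover all but 1, so r3c4=1.
Step 8. [r1c2∈{3}] r1c2's peers cover all but 3. So r1c2=3.
Step 9. [r1c3∈{2}] r1c3 is down to just 2. So r1c3=2.
Step 10. [r1c1∈{1}] r1c1 is down to just 1. So r1c1=1.

Answer: 1 3 2 4 / 4 2 1 3 / 2 4 3 1 / 3 1 4 2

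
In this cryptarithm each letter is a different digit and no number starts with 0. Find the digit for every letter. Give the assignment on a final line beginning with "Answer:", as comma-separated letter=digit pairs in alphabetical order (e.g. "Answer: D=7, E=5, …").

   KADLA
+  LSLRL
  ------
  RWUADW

Step 1. [col 1: A + L ≡ W (mod 10)] no forcing yet in column 1 (carry-in 0); A=4 is free and consistent — try it ⇒ A=4.
Step 2. [col 1: A + L ≡ W (mod 10)] no forcing yet in column 1 (carry-in 0); W=0 is free and consistent — try it ⇒ W=0.
Step 3. [col 1: A + L ≡ W (mod 10)] from column 1 (A=4, W=0, carry-in 0, digits 0,4 already taken and all letters distinct): L must equal 6. So L=6.
Step 4. [col 2: L + R ≡ D (mod 10)] several values work for R in column 2 (L + R ≡ D (mod 10), carry-in 1); try R=1 ⇒ R=1.
Step 5. [col 2: L + R ≡ D (mod 10)] column 2 reads L+R+carry(1)=D with L=6, R=1; with digits 0,1,4,6 already taken and all letters distinct, the only value for D is 8, so D=8.
Step 6. [col 4: A + S ≡ U (mod 10)] column 4 (A + S ≡ U (mod 10), carry-in 1) doesn't pin U yet; pick U=2 and continue ⇒ U=2.
Step 7. [col 4: A + S ≡ U (mod 10)] from column 4 (A=4, U=2, carry-in 1, digits 0,1,2,4,6,8 already taken and all letters distinct): S must equal 7, so S=7.
Step 8. [col 5: K + L ≡ W (mod 10)] column 5 reads K+L+carry(1)=W with L=6, W=0; with digits 0,1,2,4,6,7,8 already taken and all letters distinct, the only value for K is 3 ⇒ K=3.

Answer: A=4, D=8, K=3, L=6, R=1, S=7, U=2, W=0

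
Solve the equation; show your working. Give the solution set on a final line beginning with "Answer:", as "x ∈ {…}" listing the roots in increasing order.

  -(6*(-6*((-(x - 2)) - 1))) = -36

Step 1. [-(6*(-6*((-(x - 2)) - 1))) = -36] leading − — multiply by −1. So neg: 6*(-6*((-(x - 2)) - 1)) = 36.
Step 2. [6*(-6*((-(x - 2)) - 1)) = 36] 6·(inner) — divide through by 6. So div: -6*((-(x - 2)) - 1) = 6.
Step 3. [-6*((-(x - 2)) - 1) = 6] divide by the outer -6 ⇒ div: (-(x - 2)) - 1 = -1.
Step 4. [(-(x - 2)) - 1 = -1] 1 comes off first (add 1) ⇒ sub: -(x - 2) = 0.
Step 5. [-(x - 2) = 0] flip signs both sides ⇒ neg: x - 2 = 0.
Step 6. [x - 2 = 0] 2 comes off first (add 2) ⇒ sub: x = 2.

Answer: x ∈ {2}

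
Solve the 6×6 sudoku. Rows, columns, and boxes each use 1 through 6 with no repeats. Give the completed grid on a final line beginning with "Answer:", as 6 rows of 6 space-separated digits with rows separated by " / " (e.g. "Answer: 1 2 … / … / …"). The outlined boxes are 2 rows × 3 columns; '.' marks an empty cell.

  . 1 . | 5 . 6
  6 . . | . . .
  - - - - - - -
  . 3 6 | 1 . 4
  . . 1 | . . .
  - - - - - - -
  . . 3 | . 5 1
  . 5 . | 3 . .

Step 1. [r3c5∈{2}] only 2 remains possible at r3c5. So r3c5=2.
Step 2. [r6c6∈{2}] nothing but 2 survives at r6c6, so r6c6=2.
Step 3. [r6c3∈{4}] r6c3 is down to just 4. So r6c3=4.
Step 4. [r1c3∈{2}] only 2 remains possible at r1c3 ⇒ r1c3=2.
Step 5. [r2c2∈{4}] r2c2's peers cover all but 4. So r2c2=4.
Step 6. [r2c6∈{3}] nothing but 3 survives at r2c6 ⇒ r2c6=3.
Step 7. [r5c2∈{2,6}] 6 has one home in col 2: r5c2 ⇒ r5c2=6.
Step 8. [r4c1∈{2,4,5}] r4c1 is the only open cell in row 4 admitting 4. So r4c1=4.
Step 9. [r4c4∈{6}] only 6 remains possible at r4c4 ⇒ r4c4=6.
Step 10. [r1c1∈{3}] nothing but 3 survives at r1c1 ⇒ r1c1=3.
Step 11. [r6c1∈{1}] r6c1's peers cover all but 1. So r6c1=1.
Step 12. [r2c4∈{2}] r2c4 is down to just 2. So r2c4=2.
Step 13. [r1c5∈{4}] nothing but 4 survives at r1c5 ⇒ r1c5=4.
Step 14. [r4c5∈{3}] r4c5's peers cover all but 3, so r4c5=3.
Step 15. [r6c5∈{6}] r6c5 is down to just 6 ⇒ r6c5=6.
Step 16. [r4c2∈{2}] r4c2 is down to just 2. So r4c2=2.
Step 17. [r2c5∈{1}] nothing but 1 survives at r2c5 ⇒ r2c5=1.
Step 18. [r4c6∈{5}] r4c6 is down to just 5 ⇒ r4c6=5.
Step 19. [r2c3∈{5}] r2c3 has the single candidate 5, so r2c3=5.
Step 20. [r3c1∈{5}] r3c1 has the single candidate 5. So r3c1=5.
Step 21. [r5c1∈{2}] r5c1's peers cover all but 2. So r5c1=2.
Step 22. [r5c4∈{4}] r5c4 has the single candidate 4, so r5c4=4.

Answer: 3 1 2 5 4 6 / 6 4 5 2 1 3 / 5 3 6 1 2 4 / 4 2 1 6 3 5 / 2 6 3 4 5 1 / 1 5 4 3 6 2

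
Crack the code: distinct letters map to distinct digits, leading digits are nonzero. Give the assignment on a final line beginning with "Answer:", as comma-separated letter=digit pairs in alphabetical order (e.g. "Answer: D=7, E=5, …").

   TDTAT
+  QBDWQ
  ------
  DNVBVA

Step 1. [col 1: T + Q ≡ A (mod 10)] Q=8 is one option consistent with column 1 (T + Q ≡ A (mod 10), carry-in 0) — take it ⇒ Q=8.
Step 2. [col 1: T + Q ≡ A (mod 10)] column 1 (T + Q ≡ A (mod 10), carry-in 0) doesn't pin A yet; pick A=5 and continue, so A=5.
Step 3. [D] the sum has 6 digits but both addends have 5; that extra leading digit D is the final carry, namely 1, so D=1.
Step 4. [col 1: T + Q ≡ A (mod 10)] column 1: given Q=8, A=5, carry-in 0, and digits 1,5,8 already taken and all letters distinct, T+Q≡A (mod 10) forces T=7 ⇒ T=7.
Step 5. [col 2: A + W ≡ V (mod 10)] W=4 is one option consistent with column 2 (A + W ≡ V (mod 10), carry-in 1) — take it ⇒ W=4.
Step 6. [col 2: A + W ≡ V (mod 10)] column 2: given A=5, W=4, carry-in 1, and digits 1,4,5,7,8 already taken and all letters distinct, A+W≡V (mod 10) forces V=0 ⇒ V=0.
Step 7. [col 3: T + D ≡ B (mod 10)] from column 3 (T=7, D=1, carry-in 1, digits 0,1,4,5,7,8 already taken and all letters distinct): B must equal 9. So B=9.
Step 8. [col 5: T + Q ≡ N (mod 10)] column 5: given T=7, Q=8, carry-in 1, and digits 0,1,4,5,7,8,9 already taken and all letters distinct, T+Q≡N (mod 10) forces N=6, so N=6.

Answer: A=5, B=9, D=1, N=6, Q=8, T=7, V=0, W=4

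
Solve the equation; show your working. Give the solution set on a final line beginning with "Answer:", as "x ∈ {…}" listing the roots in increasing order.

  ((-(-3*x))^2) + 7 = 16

Step 1. [((-(-3*x))^2) + 7 = 16] 7 comes off first (subtract 7), so sub: (-(-3*x))^2 = 9.
Step 2. [(-(-3*x))^2 = 9] 9 ≥ 0, LHS is (·)² — take ±√, so sqrt: -(-3*x) = 3 or -3.
Step 3. [-(-3*x) = 3 or -3] flip signs both sides, so neg: -3*x = -3 or 3.
Step 4. [-3*x = -3 or 3] -3 out front; divide by -3. So div: x = 1 or -1.

Answer: x ∈ {-1, 1}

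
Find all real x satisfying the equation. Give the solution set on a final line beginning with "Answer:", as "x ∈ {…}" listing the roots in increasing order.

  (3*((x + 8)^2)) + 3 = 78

Step 1. [(3*((x + 8)^2)) + 3 = 78] 3 comes off first (subtract 3) ⇒ sub: 3*((x + 8)^2) = 75.
Step 2. [3*((x + 8)^2) = 75] 3·(inner) — divide through by 3 ⇒ div: (x + 8)^2 = 25.
Step 3. [(x + 8)^2 = 25] LHS squared, RHS 25 ≥ 0: apply √ (±) ⇒ sqrt: x + 8 = 5 or -5.
Step 4. [x + 8 = 5 or -5] 8 comes off first (subtract 8), so sub: x = -3 or -13.

Answer: x ∈ {-13, -3}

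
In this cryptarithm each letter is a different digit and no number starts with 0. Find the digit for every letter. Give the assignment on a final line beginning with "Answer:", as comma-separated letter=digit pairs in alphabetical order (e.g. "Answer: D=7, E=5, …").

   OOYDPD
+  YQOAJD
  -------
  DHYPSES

Step 1. [col 1: D + D ≡ S (mod 10)] column 1 (D + D ≡ S (mod 10), carry-in 0) doesn't pin S yet; pick S=2 and continue ⇒ S=2.
Step 2. [col 1: D + D ≡ S (mod 10)] column 1 (D + D ≡ S (mod 10), carry-in 0) doesn't pin D yet; pick D=1 and continue. So D=1.
Step 3. [col 2: P + J ≡ E (mod 10)] P=4 is one option consistent with column 2 (P + J ≡ E (mod 10), carry-in 0) — take it ⇒ P=4.
Step 4. [col 2: P + J ≡ E (mod 10)] E=3 is one option consistent with column 2 (P + J ≡ E (mod 10), carry-in 0) — take it. So E=3.
Step 5. [col 2: P + J ≡ E (mod 10)] from column 2 (P=4, E=3, carry-in 0, digits 1,2,3,4 already taken and all letters distinct): J must equal 9 ⇒ J=9.
Step 6. [col 3: D + A ≡ S (mod 10)] column 3: given D=1, S=2, carry-in 1, and digits 1,2,3,4,9 already taken and all letters distinct, D+A≡S (mod 10) forces A=0. So A=0.
Step 7. [col 4: Y + O ≡ P (mod 10)] several values work for Y in column 4 (Y + O ≡ P (mod 10), carry-in 0); try Y=6. So Y=6.
Step 8. [col 4: Y + O ≡ P (mod 10)] from column 4 (Y=6, P=4, carry-in 0, digits 0,1,2,3,4,6,9 already taken and all letters distinct): O must equal 8 ⇒ O=8.
Step 9. [col 5: O + Q ≡ Y (mod 10)] in column 5 we have O+Q≡Y with carry-in 1; given O=8, Y=6 and digits 0,1,2,3,4,6,8,9 already taken and all letters distinct, that pins Q to 7, so Q=7.
Step 10. [col 6: O + Y ≡ H (mod 10)] from column 6 (O=8, Y=6, carry-in 1, digits 0,1,2,3,4,6,7,8,9 already taken and all letters distinct): H must equal 5. So H=5.

Answer: A=0, D=1, E=3, H=5, J=9, O=8, P=4, Q=7, S=2, Y=6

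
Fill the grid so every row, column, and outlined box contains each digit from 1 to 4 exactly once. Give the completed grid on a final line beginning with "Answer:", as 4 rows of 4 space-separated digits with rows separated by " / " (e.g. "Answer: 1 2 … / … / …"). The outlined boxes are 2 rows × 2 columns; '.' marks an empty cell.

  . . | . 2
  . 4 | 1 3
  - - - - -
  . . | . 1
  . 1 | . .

Step 1. [r3c2∈{2,3}] col 2 places 2 nowhere but r3c2 ⇒ r3c2=2.
Step 2. [r4c4∈{4}] r4c4's peers cover all but 4, so r4c4=4.
Step 3. [r4c1∈{3}] r4c1 is down to just 3 ⇒ r4c1=3.
Step 4. [r1c3∈{4}] r1c3's peers cover all but 4. So r1c3=4.
Step 5. [r3c1∈{4}] r3c1 is down to just 4, so r3c1=4.
Step 6. [r1c2∈{3}] r1c2 has the single candidate 3, so r1c2=3.
Step 7. [r1c1∈{1}] nothing but 1 survives at r1c1 ⇒ r1c1=1.
Step 8. [r4c3∈{2}] r4c3 is down to just 2. So r4c3=2.
Step 9. [r2c1∈{2}] r2c1 is down to just 2, so r2c1=2.
Step 10. [r3c3∈{3}] r3c3 is down to just 3, so r3c3=3.

Answer: 1 3 4 2 / 2 4 1 3 / 4 2 3 1 / 3 1 2 4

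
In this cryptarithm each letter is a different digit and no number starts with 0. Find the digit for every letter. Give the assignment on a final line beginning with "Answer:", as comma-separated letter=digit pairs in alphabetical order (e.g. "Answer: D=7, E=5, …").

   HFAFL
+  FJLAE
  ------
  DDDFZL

Step 1. [D] the sum has 6 digits but both addends have 5; that extra leading digit D is the final carry, namely 1 ⇒ D=1.
Step 2. [col 1: L + E ≡ L (mod 10)] in column 1 we have L+E≡L with carry-in 0; given nothing yet and digits 1 already taken and all letters distinct, that pins E to 0 ⇒ E=0.
Step 3. [col 1: L + E ≡ L (mod 10)] several values work for L in column 1 (L + E ≡ L (mod 10), carry-in 0); try L=5, so L=5.
Step 4. [col 2: F + A ≡ Z (mod 10)] column 2 (F + A ≡ Z (mod 10), carry-in 0) doesn't pin F yet; pick F=7 and continue, so F=7.
Step 5. [col 2: F + A ≡ Z (mod 10)] Z=9 is one option consistent with column 2 (F + A ≡ Z (mod 10), carry-in 0) — take it, so Z=9.
Step 6. [col 2: F + A ≡ Z (mod 10)] in column 2 we have F+A≡Z with carry-in 0; given F=7, Z=9 and digits 0,1,5,7,9 already taken and all letters distinct, that pins A to 2, so A=2.
Step 7. [col 4: F + J ≡ D (mod 10)] from column 4 (F=7, D=1, carry-in 0, digits 0,1,2,5,7,9 already taken and all letters distinct): J must equal 4. So J=4.
Step 8. [col 5: H + F ≡ D (mod 10)] from column 5 (F=7, D=1, carry-in 1, digits 0,1,2,4,5,7,9 already taken and all letters distinct): H must equal 3 ⇒ H=3.

Answer: A=2, D=1, E=0, F=7, H=3, J=4, L=5, Z=9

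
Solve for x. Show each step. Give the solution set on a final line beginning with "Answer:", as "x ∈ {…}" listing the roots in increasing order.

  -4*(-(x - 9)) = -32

Step 1. [-4*(-(x - 9)) = -32] leading coefficient -4: divide by -4. So div: -(x - 9) = 8.
Step 2. [-(x - 9) = 8] leading − — multiply by −1 ⇒ neg: x - 9 = -8.
Step 3. [x - 9 = -8] the outer -9 inverts by adding 9 ⇒ sub: x = 1.

Answer: x ∈ {1}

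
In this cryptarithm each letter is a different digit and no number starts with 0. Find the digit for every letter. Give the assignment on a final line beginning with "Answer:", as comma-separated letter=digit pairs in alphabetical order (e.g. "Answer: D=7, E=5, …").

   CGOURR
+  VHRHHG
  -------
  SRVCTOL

Step 1. [col 1: R + G ≡ L (mod 10)] R=3 is one option consistent with column 1 (R + G ≡ L (mod 10), carry-in 0) — take it, so R=3.
Step 2. [col 1: R + G ≡ L (mod 10)] column 1 (R + G ≡ L (mod 10), carry-in 0) doesn't pin G yet; pick G=2 and continue ⇒ G=2.
Step 3. [S] S is the leading digit of a 7-digit sum of two 6-digit numbers; the final carry is exactly 1. So S=1.
Step 4. [col 1: R + G ≡ L (mod 10)] from column 1 (R=3, G=2, carry-in 0, digits 1,2,3 already taken and all letters distinct): L must equal 5. So L=5.
Step 5. [col 2: R + H ≡ O (mod 10)] several values work for H in column 2 (R + H ≡ O (mod 10), carry-in 0); try H=7. So H=7.
Step 6. [col 2: R + H ≡ O (mod 10)] column 2 reads R+H+carry(0)=O with R=3, H=7; with digits 1,2,3,5,7 already taken and all letters distinct, the only value for O is 0. So O=0.
Step 7. [col 3: U + H ≡ T (mod 10)] T=6 is one option consistent with column 3 (U + H ≡ T (mod 10), carry-in 1) — take it. So T=6.
Step 8. [col 3: U + H ≡ T (mod 10)] in column 3 we have U+H≡T with carry-in 1; given H=7, T=6 and digits 0,1,2,3,5,6,7 already taken and all letters distinct, that pins U to 8, so U=8.
Step 9. [col 4: O + R ≡ C (mod 10)] column 4: given O=0, R=3, carry-in 1, and digits 0,1,2,3,5,6,7,8 already taken and all letters distinct, O+R≡C (mod 10) forces C=4. So C=4.
Step 10. [col 5: G + H ≡ V (mod 10)] in column 5 we have G+H≡V with carry-in 0; given G=2, H=7 and digits 0,1,2,3,4,5,6,7,8 already taken and all letters distinct, that pins V to 9. So V=9.

Answer: C=4, G=2, H=7, L=5, O=0, R=3, S=1, T=6, U=8, V=9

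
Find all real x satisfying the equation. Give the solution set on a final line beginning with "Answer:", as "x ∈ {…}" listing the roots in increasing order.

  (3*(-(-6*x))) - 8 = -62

Step 1. [(3*(-(-6*x))) - 8 = -62] add 8: x sits inside (… - 8). So sub: 3*(-(-6*x)) = -54.
Step 2. [3*(-(-6*x)) = -54] leading coefficient 3: divide by 3 ⇒ div: -(-6*x) = -18.
Step 3. [-(-6*x) = -18] flip signs both sides ⇒ neg: -6*x = 18.
Step 4. [-6*x = 18] leading coefficient -6: divide by -6, so div: x = -3.

Answer: x ∈ {-3}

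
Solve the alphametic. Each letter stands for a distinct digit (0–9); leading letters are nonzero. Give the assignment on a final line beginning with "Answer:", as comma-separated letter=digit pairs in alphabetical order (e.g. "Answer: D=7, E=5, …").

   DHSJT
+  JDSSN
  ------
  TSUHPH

Step 1. [col 1: T + N ≡ H (mod 10)] no forcing yet in column 1 (carry-in 0); N=3 is free and consistent — try it, so N=3.
Step 2. [col 1: T + N ≡ H (mod 10)] several values work for H in column 1 (T + N ≡ H (mod 10), carry-in 0); try H=4, so H=4.
Step 3. [col 1: T + N ≡ H (mod 10)] column 1 reads T+N+carry(0)=H with N=3, H=4; with digits 3,4 already taken and all letters distinct, the only value for T is 1, so T=1.
Step 4. [col 2: J + S ≡ P (mod 10)] no forcing yet in column 2 (carry-in 0); S=2 is free and consistent — try it. So S=2.
Step 5. [col 2: J + S ≡ P (mod 10)] no forcing yet in column 2 (carry-in 0); P=7 is free and consistent — try it, so P=7.
Step 6. [col 2: J + S ≡ P (mod 10)] in column 2 we have J+S≡P with carry-in 0; given S=2, P=7 and digits 1,2,3,4,7 already taken and all letters distinct, that pins J to 5, so J=5.
Step 7. [col 4: H + D ≡ U (mod 10)] from column 4 (H=4, carry-in 0, digits 1,2,3,4,5,7 already taken and all letters distinct): D must equal 6 ⇒ D=6.
Step 8. [col 4: H + D ≡ U (mod 10)] from column 4 (H=4, D=6, carry-in 0, digits 1,2,3,4,5,6,7 already taken and all letters distinct): U must equal 0 ⇒ U=0.

Answer: D=6, H=4, J=5, N=3, P=7, S=2, T=1, U=0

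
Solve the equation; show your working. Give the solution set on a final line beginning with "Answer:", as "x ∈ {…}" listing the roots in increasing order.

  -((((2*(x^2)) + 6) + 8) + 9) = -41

Step 1. [-((((2*(x^2)) + 6) + 8) + 9) = -41] leading − — multiply by −1, so neg: (((2*(x^2)) + 6) + 8) + 9 = 41.
Step 2. [(((2*(x^2)) + 6) + 8) + 9 = 41] peel the +9: subtract 9 from each side. So sub: ((2*(x^2)) + 6) + 8 = 32.
Step 3. [((2*(x^2)) + 6) + 8 = 32] peel the +8: subtract 8 from each side. So sub: (2*(x^2)) + 6 = 24.
Step 4. [(2*(x^2)) + 6 = 24] subtract 6: x sits inside (… + 6), so sub: 2*(x^2) = 18.
Step 5. [2*(x^2) = 18] 2 out front; divide by 2, so div: x^2 = 9.
Step 6. [x^2 = 9] LHS squared, RHS 9 ≥ 0: apply √ (±) ⇒ sqrt: x = 3 or -3.

Answer: x ∈ {-3, 3}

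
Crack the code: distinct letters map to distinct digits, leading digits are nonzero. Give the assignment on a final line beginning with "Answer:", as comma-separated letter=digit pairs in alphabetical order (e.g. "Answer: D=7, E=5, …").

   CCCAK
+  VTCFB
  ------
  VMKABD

Step 1. [col 1: K + B ≡ D (mod 10)] B=9 is one option consistent with column 1 (K + B ≡ D (mod 10), carry-in 0) — take it ⇒ B=9.
Step 2. [col 1: K + B ≡ D (mod 10)] several values work for D in column 1 (K + B ≡ D (mod 10), carry-in 0); try D=3, so D=3.
Step 3. [col 1: K + B ≡ D (mod 10)] from column 1 (B=9, D=3, carry-in 0, digits 3,9 already taken and all letters distinct): K must equal 4. So K=4.
Step 4. [col 2: A + F ≡ B (mod 10)] no forcing yet in column 2 (carry-in 1); A=6 is free and consistent — try it ⇒ A=6.
Step 5. [col 2: A + F ≡ B (mod 10)] column 2 reads A+F+carry(1)=B with A=6, B=9; with digits 3,4,6,9 already taken and all letters distinct, the only value for F is 2. So F=2.
Step 6. [col 3: C + C ≡ A (mod 10)] from column 3 (A=6, carry-in 0, digits 2,3,4,6,9 already taken and all letters distinct): C must equal 8. So C=8.
Step 7. [col 4: C + T ≡ K (mod 10)] column 4 reads C+T+carry(1)=K with C=8, K=4; with digits 2,3,4,6,8,9 already taken and all letters distinct, the only value for T is 5. So T=5.
Step 8. [col 5: C + V ≡ M (mod 10)] column 5: given C=8, carry-in 1, and digits 2,3,4,5,6,8,9 already taken and all letters distinct, C+V≡M (mod 10) forces M=0, so M=0.
Step 9. [col 5: C + V ≡ M (mod 10)] from column 5 (C=8, M=0, carry-in 1, digits 0,2,3,4,5,6,8,9 already taken and all letters distinct): V must equal 1. So V=1.

Answer: A=6, B=9, C=8, D=3, F=2, K=4, M=0, T=5, V=1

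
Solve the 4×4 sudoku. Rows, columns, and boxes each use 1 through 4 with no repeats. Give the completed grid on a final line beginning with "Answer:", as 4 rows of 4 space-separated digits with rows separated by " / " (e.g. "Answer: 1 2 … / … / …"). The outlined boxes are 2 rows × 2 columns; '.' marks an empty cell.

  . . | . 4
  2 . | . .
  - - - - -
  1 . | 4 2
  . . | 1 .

Step 1. [r3c2∈{3}] only 3 remains possible at r3c2, so r3c2=3.
Step 2. [r2c2∈{1,4}] 4 has one home in row 2: r2c2 ⇒ r2c2=4.
Step 3. [r2c3∈{3}] r2c3 has the single candidate 3, so r2c3=3.
Step 4. [r4c2∈{2}] r4c2 has the single candidate 2, so r4c2=2.
Step 5. [r4c1∈{4}] only 4 remains possible at r4c1, so r4c1=4.
Step 6. [r1c1∈{3}] r1c1 is down to just 3 ⇒ r1c1=3.
Step 7. [r4c4∈{3}] only 3 remains possible at r4c4. So r4c4=3.
Step 8. [r1c2∈{1}] nothing but 1 survives at r1c2, so r1c2=1.
Step 9. [r2c4∈{1}] only 1 remains possible at r2c4. So r2c4=1.
Step 10. [r1c3∈{2}] r1c3 is down to just 2, so r1c3=2.

Answer: 3 1 2 4 / 2 4 3 1 / 1 3 4 2 / 4 2 1 3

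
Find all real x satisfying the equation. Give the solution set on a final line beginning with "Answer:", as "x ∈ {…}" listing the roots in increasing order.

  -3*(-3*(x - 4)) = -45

Step 1. [-3*(-3*(x - 4)) = -45] leading coefficient -3: divide by -3, so div: -3*(x - 4) = 15.
Step 2. [-3*(x - 4) = 15] -3·(inner) — divide through by -3. So div: x - 4 = -5.
Step 3. [x - 4 = -5] the outer -4 inverts by adding 4 ⇒ sub: x = -1.

Answer: x ∈ {-1}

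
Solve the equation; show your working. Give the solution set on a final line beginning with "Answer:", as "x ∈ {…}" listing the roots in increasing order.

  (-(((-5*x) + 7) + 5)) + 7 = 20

Step 1. [(-(((-5*x) + 7) + 5)) + 7 = 20] subtract 7: x sits inside (… + 7), so sub: -(((-5*x) + 7) + 5) = 13.
Step 2. [-(((-5*x) + 7) + 5) = 13] flip signs both sides ⇒ neg: ((-5*x) + 7) + 5 = -13.
Step 3. [((-5*x) + 7) + 5 = -13] 5 comes off first (subtract 5). So sub: (-5*x) + 7 = -18.
Step 4. [(-5*x) + 7 = -18] +7 is outermost — subtract 7 both sides ⇒ sub: -5*x = -25.
Step 5. [-5*x = -25] LHS = -5·(…); ÷-5 both sides ⇒ div: x = 5.

Answer: x ∈ {5}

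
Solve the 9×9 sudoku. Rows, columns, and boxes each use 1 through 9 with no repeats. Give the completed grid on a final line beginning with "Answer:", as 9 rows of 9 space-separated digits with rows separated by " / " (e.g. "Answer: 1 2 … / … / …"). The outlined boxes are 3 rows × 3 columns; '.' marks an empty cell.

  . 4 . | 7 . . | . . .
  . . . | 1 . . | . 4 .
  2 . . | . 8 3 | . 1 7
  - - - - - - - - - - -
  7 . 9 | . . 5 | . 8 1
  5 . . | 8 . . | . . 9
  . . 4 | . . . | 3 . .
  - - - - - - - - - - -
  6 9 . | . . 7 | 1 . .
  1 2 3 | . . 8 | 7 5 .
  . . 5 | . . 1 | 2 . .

Step 1. [r3c3∈{6}] r3c3 has the single candidate 6 ⇒ r3c3=6.
Step 2. [r3c4∈{4,5,9}] 4 has one home in row 3: r3c4 ⇒ r3c4=4.
Step 3. [r7c8∈{3}] r7c8 has the single candidate 3. So r7c8=3.
Step 4. [r7c3∈{8}] r7c3 has the single candidate 8 ⇒ r7c3=8.
Step 5. [r5c6∈{2,4,6}] in col 6, 4 fits only at r5c6, so r5c6=4.
Step 6. [r5c7∈{6}] r5c7's peers cover all but 6 ⇒ r5c7=6.
Step 7. [r9c8∈{6,9}] in box 9, 9 fits only at r9c8 ⇒ r9c8=9.
Step 8. [r1c8∈{2,6}] in col 8, 6 fits only at r1c8 ⇒ r1c8=6.
Step 9. [r9c9∈{4,6,8}] in row 9, 8 fits only at r9c9 ⇒ r9c9=8.
Step 10. [r6c1∈{8}] r6c1's peers cover all but 8. So r6c1=8.
Step 11. [r2c2∈{3,5,7,8}] across col 2, 8 lands solely at r2c2 ⇒ r2c2=8.
Step 12. [r3c7∈{5,9}] r3c7 is the only open cell in row 3 admitting 9. So r3c7=9.
Step 13. [r2c7∈{5}] only 5 remains possible at r2c7 ⇒ r2c7=5.
Step 14. [r5c3∈{1,2}] 2 has one home in col 3: r5c3. So r5c3=2.
Step 15. [r6c8∈{2,7}] col 8 places 2 nowhere but r6c8 ⇒ r6c8=2.
Step 16. [r6c5∈{1,6,7,9}] r6c5 is the only open cell in row 6 admitting 7 ⇒ r6c5=7.
Step 17. [r1c5∈{2,5,9}] r1c5 is the only open cell in row 1 admitting 5 ⇒ r1c5=5.
Step 18. [r8c9∈{4,6}] col 9 places 6 nowhere but r8c9 ⇒ r8c9=6.
Step 19. [r8c5∈{4,9}] r8c5 is the only open cell in row 8 admitting 4. So r8c5=4.
Step 20. [r2c5∈{2,6,9}] col 5 places 9 nowhere but r2c5. So r2c5=9.
Step 21. [r5c5∈{1,3}] 1 has one home in col 5: r5c5, so r5c5=1.
Step 22. [r2c1∈{3}] r2c1 is down to just 3 ⇒ r2c1=3.
Step 23. [r2c9∈{2}] r2c9 has the single candidate 2, so r2c9=2.
Step 24. [r6c6∈{6,9}] 9 has one home in col 6: r6c6, so r6c6=9.
Step 25. [r6c4∈{6}] nothing but 6 survives at r6c4 ⇒ r6c4=6.
Step 26. [r7c5∈{2}] only 2 remains possible at r7c5, so r7c5=2.
Step 27. [r4c5∈{3}] r4c5's peers cover all but 3. So r4c5=3.
Step 28. [r9c5∈{6}] r9c5 is down to just 6. So r9c5=6.
Step 29. [r1c1∈{9}] r1c1 has the single candidate 9. So r1c1=9.
Step 30. [r9c4∈{3}] nothing but 3 survives at r9c4 ⇒ r9c4=3.
Step 31. [r6c9∈{5}] r6c9's peers cover all but 5, so r6c9=5.
Step 32. [r1c3∈{1}] nothing but 1 survives at r1c3 ⇒ r1c3=1.
Step 33. [r2c3∈{7}] nothing but 7 survives at r2c3, so r2c3=7.
Step 34. [r1c7∈{8}] r1c7's peers cover all but 8. So r1c7=8.
Step 35. [r7c9∈{4}] r7c9 has the single candidate 4 ⇒ r7c9=4.
Step 36. [r3c2∈{5}] only 5 remains possible at r3c2, so r3c2=5.
Step 37. [r5c2∈{3}] r5c2 is down to just 3 ⇒ r5c2=3.
Step 38. [r9c2∈{7}] r9c2 is down to just 7. So r9c2=7.
Step 39. [r8c4∈{9}] r8c4 has the single candidate 9 ⇒ r8c4=9.
Step 40. [r4c7∈{4}] r4c7's peers cover all but 4 ⇒ r4c7=4.
Step 41. [r2c6∈{6}] nothing but 6 survives at r2c6. So r2c6=6.
Step 42. [r6c2∈{1}] only 1 remains possible at r6c2 ⇒ r6c2=1.
Step 43. [r7c4∈{5}] r7c4 is down to just 5. So r7c4=5.
Step 44. [r1c9∈{3}] only 3 remains possible at r1c9. So r1c9=3.
Step 45. [r1c6∈{2}] nothing but 2 survives at r1c6. So r1c6=2.
Step 46. [r4c2∈{6}] r4c2 is down to just 6. So r4c2=6.
Step 47. [r9c1∈{4}] only 4 remains possible at r9c1, so r9c1=4.
Step 48. [r5c8∈{7}] only 7 remains possible at r5c8 ⇒ r5c8=7.
Step 49. [r4c4∈{2}] r4c4 has the single candidate 2 ⇒ r4c4=2.

Answer: 9 4 1 7 5 2 8 6 3 / 3 8 7 1 9 6 5 4 2 / 2 5 6 4 8 3 9 1 7 / 7 6 9 2 3 5 4 8 1 / 5 3 2 8 1 4 6 7 9 / 8 1 4 6 7 9 3 2 5 / 6 9 8 5 2 7 1 3 4 / 1 2 3 9 4 8 7 5 6 / 4 7 5 3 6 1 2 9 8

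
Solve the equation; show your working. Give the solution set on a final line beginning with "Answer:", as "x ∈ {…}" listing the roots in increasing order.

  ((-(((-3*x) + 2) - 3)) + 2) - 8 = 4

Step 1. [((-(((-3*x) + 2) - 3)) + 2) - 8 = 4] add 8: x sits inside (… - 8) ⇒ sub: (-(((-3*x) + 2) - 3)) + 2 = 12.
Step 2. [(-(((-3*x) + 2) - 3)) + 2 = 12] subtract 2: x sits inside (… + 2). So sub: -(((-3*x) + 2) - 3) = 10.
Step 3. [-(((-3*x) + 2) - 3) = 10] leading − — multiply by −1 ⇒ neg: ((-3*x) + 2) - 3 = -10.
Step 4. [((-3*x) + 2) - 3 = -10] the outer -3 inverts by adding 3, so sub: (-3*x) + 2 = -7.
Step 5. [(-3*x) + 2 = -7] the outer +2 inverts by subtracting 2 ⇒ sub: -3*x = -9.
Step 6. [-3*x = -9] divide by the outer -3, so div: x = 3.

Answer: x ∈ {3}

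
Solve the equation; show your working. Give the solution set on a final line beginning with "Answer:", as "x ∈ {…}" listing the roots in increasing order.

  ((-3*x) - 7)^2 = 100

Step 1. [((-3*x) - 7)^2 = 100] 100 ≥ 0, LHS is (·)² — take ±√ ⇒ sqrt: (-3*x) - 7 = 10 or -10.
Step 2. [(-3*x) - 7 = 10 or -10] 7 comes off first (add 7) ⇒ sub: -3*x = 17 or -3.
Step 3. [-3*x = 17 or -3] -3·(inner) — divide through by -3 ⇒ div: x = -17/3 or 1.

Answer: x ∈ {-17/3, 1}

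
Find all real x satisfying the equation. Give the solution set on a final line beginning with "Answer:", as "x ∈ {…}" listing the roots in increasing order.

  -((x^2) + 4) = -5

Step 1. [-((x^2) + 4) = -5] flip signs both sides ⇒ neg: (x^2) + 4 = 5.
Step 2. [(x^2) + 4 = 5] the outer +4 inverts by subtracting 4, so sub: x^2 = 1.
Step 3. [x^2 = 1] √ both sides: 1 ≥ 0 gives two branches, so sqrt: x = 1 or -1.

Answer: x ∈ {-1, 1}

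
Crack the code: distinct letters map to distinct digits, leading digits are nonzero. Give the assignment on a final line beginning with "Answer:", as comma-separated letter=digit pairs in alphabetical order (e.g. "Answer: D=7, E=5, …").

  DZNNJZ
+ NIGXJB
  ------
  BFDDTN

Step 1. [col 1: Z + B ≡ N (mod 10)] no forcing yet in column 1 (carry-in 0); N=3 is free and consistent — try it, so N=3.
Step 2. [col 1: Z + B ≡ N (mod 10)] no forcing yet in column 1 (carry-in 0); Z=4 is free and consistent — try it ⇒ Z=4.
Step 3. [col 1: Z + B ≡ N (mod 10)] from column 1 (Z=4, N=3, carry-in 0, digits 3,4 already taken and all letters distinct): B must equal 9. So B=9.
Step 4. [col 2: J + J ≡ T (mod 10)] several values work for J in column 2 (J + J ≡ T (mod 10), carry-in 1); try J=8 ⇒ J=8.
Step 5. [col 2: J + J ≡ T (mod 10)] column 2 reads J+J+carry(1)=T with J=8; with digits 3,4,8,9 already taken and all letters distinct, the only value for T is 7, so T=7.
Step 6. [col 3: N + X ≡ D (mod 10)] column 3 (N + X ≡ D (mod 10), carry-in 1) doesn't pin D yet; pick D=5 and continue. So D=5.
Step 7. [col 3: N + X ≡ D (mod 10)] from column 3 (N=3, D=5, carry-in 1, digits 3,4,5,7,8,9 already taken and all letters distinct): X must equal 1. So X=1.
Step 8. [col 4: N + G ≡ D (mod 10)] in column 4 we have N+G≡D with carry-in 0; given N=3, D=5 and digits 1,3,4,5,7,8,9 already taken and all letters distinct, that pins G to 2 ⇒ G=2.
Step 9. [col 5: Z + I ≡ F (mod 10)] column 5 reads Z+I+carry(0)=F with Z=4; with digits 1,2,3,4,5,7,8,9 already taken and all letters distinct, the only value for F is 0 ⇒ F=0.
Step 10. [col 5: Z + I ≡ F (mod 10)] from column 5 (Z=4, F=0, carry-in 0, digits 0,1,2,3,4,5,7,8,9 already taken and all letters distinct): I must equal 6 ⇒ I=6.

Answer: B=9, D=5, F=0, G=2, I=6, J=8, N=3, T=7, X=1, Z=4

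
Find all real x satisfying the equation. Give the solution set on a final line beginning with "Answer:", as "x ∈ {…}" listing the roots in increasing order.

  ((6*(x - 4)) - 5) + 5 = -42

Step 1. [((6*(x - 4)) - 5) + 5 = -42] peel the +5: subtract 5 from each side. So sub: (6*(x - 4)) - 5 = -47.
Step 2. [(6*(x - 4)) - 5 = -47] -5 is outermost — add 5 both sides. So sub: 6*(x - 4) = -42.
Step 3. [6*(x - 4) = -42] LHS = 6·(…); ÷6 both sides, so div: x - 4 = -7.
Step 4. [x - 4 = -7] add 4: x sits inside (… - 4). So sub: x = -3.

Answer: x ∈ {-3}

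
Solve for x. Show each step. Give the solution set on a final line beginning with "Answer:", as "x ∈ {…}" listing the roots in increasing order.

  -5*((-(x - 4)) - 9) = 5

Step 1. [-5*((-(x - 4)) - 9) = 5] leading coefficient -5: divide by -5. So div: (-(x - 4)) - 9 = -1.
Step 2. [(-(x - 4)) - 9 = -1] 9 comes off first (add 9), so sub: -(x - 4) = 8.
Step 3. [-(x - 4) = 8] LHS negated; negate both sides, so neg: x - 4 = -8.
Step 4. [x - 4 = -8] add 4: x sits inside (… - 4) ⇒ sub: x = -4.

Answer: x ∈ {-4}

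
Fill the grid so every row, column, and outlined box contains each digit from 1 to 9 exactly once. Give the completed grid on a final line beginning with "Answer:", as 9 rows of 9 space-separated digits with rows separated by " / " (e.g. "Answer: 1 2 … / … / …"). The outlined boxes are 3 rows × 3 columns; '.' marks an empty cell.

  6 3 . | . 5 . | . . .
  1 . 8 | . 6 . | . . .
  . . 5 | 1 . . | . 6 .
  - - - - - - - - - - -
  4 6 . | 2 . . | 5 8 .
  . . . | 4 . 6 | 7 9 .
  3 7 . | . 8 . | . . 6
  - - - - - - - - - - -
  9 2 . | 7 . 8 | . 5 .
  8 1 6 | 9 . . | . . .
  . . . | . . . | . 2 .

Step 1. [r2c4∈{3}] only 3 remains possible at r2c4, so r2c4=3.
Step 2. [r8c8∈{3,4,7}] r8c8 is the only open cell in col 8 admitting 3 ⇒ r8c8=3.
Step 3. [r8c7∈{4}] only 4 remains possible at r8c7. So r8c7=4.
Step 4. [r7c9∈{1}] r7c9's peers cover all but 1 ⇒ r7c9=1.
Step 5. [r8c9∈{7}] only 7 remains possible at r8c9 ⇒ r8c9=7.
Step 6. [r3c7∈{2,3,8,9}] r3c7 is the only open cell in col 7 admitting 3 ⇒ r3c7=3.
Step 7. [r3c9∈{2,4,8,9}] 8 has one home in row 3: r3c9. So r3c9=8.
Step 8. [r8c6∈{2,5}] r8c6 is the only open cell in row 8 admitting 5, so r8c6=5.
Step 9. [r9c9∈{9}] r9c9 is down to just 9. So r9c9=9.
Step 10. [r6c8∈{1,4}] across row 6, 4 lands solely at r6c8 ⇒ r6c8=4.
Step 11. [r6c7∈{1,2}] box 6 places 1 nowhere but r6c7. So r6c7=1.
Step 12. [r6c6∈{9}] r6c6 is down to just 9 ⇒ r6c6=9.
Step 13. [r5c9∈{2,3}] in box 6, 2 fits only at r5c9, so r5c9=2.
Step 14. [r5c5∈{1,3}] 3 has one home in row 5: r5c5, so r5c5=3.
Step 15. [r7c5∈{4}] r7c5 is down to just 4, so r7c5=4.
Step 16. [r3c1∈{2,7}] in col 1, 2 fits only at r3c1, so r3c1=2.
Step 17. [r1c3∈{4,7,9}] box 1 places 7 nowhere but r1c3, so r1c3=7.
Step 18. [r3c5∈{7,9}] r3c5 is the only open cell in col 5 admitting 9, so r3c5=9.
Step 19. [r3c6∈{4,7}] r3c6 is the only open cell in row 3 admitting 7, so r3c6=7.
Step 20. [r4c6∈{1}] r4c6 is down to just 1. So r4c6=1.
Step 21. [r3c2∈{4}] nothing but 4 survives at r3c2 ⇒ r3c2=4.
Step 22. [r9c2∈{5}] r9c2 has the single candidate 5, so r9c2=5.
Step 23. [r1c9∈{4}] r1c9 has the single candidate 4 ⇒ r1c9=4.
Step 24. [r1c7∈{2,9}] across row 1, 9 lands solely at r1c7, so r1c7=9.
Step 25. [r7c3∈{3}] only 3 remains possible at r7c3. So r7c3=3.
Step 26. [r1c6∈{2}] nothing but 2 survives at r1c6, so r1c6=2.
Step 27. [r9c4∈{6}] r9c4's peers cover all but 6. So r9c4=6.
Step 28. [r6c3∈{2}] only 2 remains possible at r6c3. So r6c3=2.
Step 29. [r9c3∈{4}] nothing but 4 survives at r9c3. So r9c3=4.
Step 30. [r1c4∈{8}] r1c4's peers cover all but 8, so r1c4=8.
Step 31. [r5c1∈{5}] only 5 remains possible at r5c1 ⇒ r5c1=5.
Step 32. [r8c5∈{2}] r8c5 is down to just 2. So r8c5=2.
Step 33. [r4c5∈{7}] r4c5 has the single candidate 7, so r4c5=7.
Step 34. [r7c7∈{6}] r7c7 has the single candidate 6, so r7c7=6.
Step 35. [r2c2∈{9}] r2c2 is down to just 9 ⇒ r2c2=9.
Step 36. [r9c7∈{8}] only 8 remains possible at r9c7. So r9c7=8.
Step 37. [r9c1∈{7}] nothing but 7 survives at r9c1. So r9c1=7.
Step 38. [r6c4∈{5}] nothing but 5 survives at r6c4 ⇒ r6c4=5.
Step 39. [r2c9∈{5}] r2c9's peers cover all but 5. So r2c9=5.
Step 40. [r5c3∈{1}] r5c3's peers cover all but 1. So r5c3=1.
Step 41. [r5c2∈{8}] r5c2 has the single candidate 8. So r5c2=8.
Step 42. [r2c6∈{4}] only 4 remains possible at r2c6 ⇒ r2c6=4.
Step 43. [r4c9∈{3}] r4c9's peers cover all but 3, so r4c9=3.
Step 44. [r1c8∈{1}] r1c8 has the single candidate 1 ⇒ r1c8=1.
Step 45. [r4c3∈{9}] nothing but 9 survives at r4c3 ⇒ r4c3=9.
Step 46. [r2c7∈{2}] r2c7's peers cover all but 2, so r2c7=2.
Step 47. [r9c6∈{3}] r9c6 has the single candidate 3 ⇒ r9c6=3.
Step 48. [r2c8∈{7}] r2c8 has the single candidate 7. So r2c8=7.
Step 49. [r9c5∈{1}] r9c5 is down to just 1. So r9c5=1.

Answer: 6 3 7 8 5 2 9 1 4 / 1 9 8 3 6 4 2 7 5 / 2 4 5 1 9 7 3 6 8 / 4 6 9 2 7 1 5 8 3 / 5 8 1 4 3 6 7 9 2 / 3 7 2 5 8 9 1 4 6 / 9 2 3 7 4 8 6 5 1 / 8 1 6 9 2 5 4 3 7 / 7 5 4 6 1 3 8 2 9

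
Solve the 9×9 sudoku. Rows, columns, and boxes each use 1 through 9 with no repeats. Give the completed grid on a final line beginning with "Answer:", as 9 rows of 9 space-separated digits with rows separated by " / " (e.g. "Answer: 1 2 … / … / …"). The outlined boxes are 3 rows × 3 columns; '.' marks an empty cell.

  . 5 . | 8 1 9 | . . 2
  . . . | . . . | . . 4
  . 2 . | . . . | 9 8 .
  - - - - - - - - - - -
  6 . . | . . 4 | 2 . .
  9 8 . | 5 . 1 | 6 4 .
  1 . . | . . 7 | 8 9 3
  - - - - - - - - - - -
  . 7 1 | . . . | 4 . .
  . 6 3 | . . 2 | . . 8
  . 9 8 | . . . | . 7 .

Step 1. [r3c9∈{1,5,6,7}] row 3 places 1 nowhere but r3c9 ⇒ r3c9=1.
Step 2. [r5c5∈{2,3}] r5c5 is the only open cell in row 5 admitting 3, so r5c5=3.
Step 3. [r7c6∈{3,5,6,8}] r7c6 is the only open cell in col 6 admitting 8 ⇒ r7c6=8.
Step 4. [r7c9∈{5,6,9}] across col 9, 9 lands solely at r7c9. So r7c9=9.
Step 5. [r9c9∈{5,6}] col 9 places 6 nowhere but r9c9. So r9c9=6.
Step 6. [r4c9∈{5,7}] col 9 places 5 nowhere but r4c9. So r4c9=5.
Step 7. [r4c3∈{7}] nothing but 7 survives at r4c3 ⇒ r4c3=7.
Step 8. [r9c1∈{2,4,5}] r9c1 is the only open cell in row 9 admitting 2, so r9c1=2.
Step 9. [r8c1∈{4,5}] across box 7, 4 lands solely at r8c1. So r8c1=4.
Step 10. [r1c3∈{4,6}] across row 1, 4 lands solely at r1c3. So r1c3=4.
Step 11. [r3c3∈{6}] nothing but 6 survives at r3c3. So r3c3=6.
Step 12. [r2c6∈{3,5,6}] r2c6 is the only open cell in col 6 admitting 6, so r2c6=6.
Step 13. [r4c4∈{9}] r4c4 has the single candidate 9 ⇒ r4c4=9.
Step 14. [r7c8∈{2,3,5}] across row 7, 2 lands solely at r7c8 ⇒ r7c8=2.
Step 15. [r9c7∈{1,3,5}] 3 has one home in box 9: r9c7, so r9c7=3.
Step 16. [r3c6∈{3,5}] in col 6, 3 fits only at r3c6. So r3c6=3.
Step 17. [r3c5∈{4,5,7}] row 3 places 5 nowhere but r3c5, so r3c5=5.
Step 18. [r3c1∈{7}] r3c1 is down to just 7. So r3c1=7.
Step 19. [r1c1∈{3}] r1c1 is down to just 3, so r1c1=3.
Step 20. [r8c7∈{1,5}] r8c7 is the only open cell in col 7 admitting 1 ⇒ r8c7=1.
Step 21. [r8c4∈{7}] only 7 remains possible at r8c4 ⇒ r8c4=7.
Step 22. [r2c5∈{2,7}] in col 5, 7 fits only at r2c5, so r2c5=7.
Step 23. [r6c5∈{2,6}] in col 5, 2 fits only at r6c5, so r6c5=2.
Step 24. [r6c4∈{6}] only 6 remains possible at r6c4, so r6c4=6.
Step 25. [r2c7∈{5}] r2c7's peers cover all but 5 ⇒ r2c7=5.
Step 26. [r3c4∈{4}] r3c4 has the single candidate 4 ⇒ r3c4=4.
Step 27. [r7c1∈{5}] nothing but 5 survives at r7c1. So r7c1=5.
Step 28. [r7c5∈{6}] r7c5's peers cover all but 6, so r7c5=6.
Step 29. [r9c6∈{5}] r9c6's peers cover all but 5 ⇒ r9c6=5.
Step 30. [r8c8∈{5}] r8c8's peers cover all but 5. So r8c8=5.
Step 31. [r1c8∈{6}] r1c8 is down to just 6 ⇒ r1c8=6.
Step 32. [r2c8∈{3}] r2c8 has the single candidate 3 ⇒ r2c8=3.
Step 33. [r7c4∈{3}] r7c4 has the single candidate 3 ⇒ r7c4=3.
Step 34. [r2c4∈{2}] r2c4's peers cover all but 2 ⇒ r2c4=2.
Step 35. [r1c7∈{7}] r1c7 is down to just 7 ⇒ r1c7=7.
Step 36. [r6c2∈{4}] r6c2's peers cover all but 4. So r6c2=4.
Step 37. [r4c2∈{3}] r4c2 has the single candidate 3, so r4c2=3.
Step 38. [r8c5∈{9}] nothing but 9 survives at r8c5. So r8c5=9.
Step 39. [r5c9∈{7}] only 7 remains possible at r5c9 ⇒ r5c9=7.
Step 40. [r2c1∈{8}] r2c1 is down to just 8. So r2c1=8.
Step 41. [r2c3∈{9}] r2c3 has the single candidate 9. So r2c3=9.
Step 42. [r9c4∈{1}] r9c4 is down to just 1. So r9c4=1.
Step 43. [r4c8∈{1}] nothing but 1 survives at r4c8, so r4c8=1.
Step 44. [r6c3∈{5}] r6c3 is down to just 5. So r6c3=5.
Step 45. [r4c5∈{8}] nothing but 8 survives at r4c5. So r4c5=8.
Step 46. [r2c2∈{1}] r2c2's peers cover all but 1 ⇒ r2c2=1.
Step 47. [r9c5∈{4}] nothing but 4 survives at r9c5. So r9c5=4.
Step 48. [r5c3∈{2}] only 2 remains possible at r5c3. So r5c3=2.

Answer: 3 5 4 8 1 9 7 6 2 / 8 1 9 2 7 6 5 3 4 / 7 2 6 4 5 3 9 8 1 / 6 3 7 9 8 4 2 1 5 / 9 8 2 5 3 1 6 4 7 / 1 4 5 6 2 7 8 9 3 / 5 7 1 3 6 8 4 2 9 / 4 6 3 7 9 2 1 5 8 / 2 9 8 1 4 5 3 7 6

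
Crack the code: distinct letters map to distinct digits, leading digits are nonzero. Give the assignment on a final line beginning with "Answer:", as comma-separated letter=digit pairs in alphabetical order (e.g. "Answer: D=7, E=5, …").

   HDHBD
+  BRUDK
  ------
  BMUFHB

Step 1. [col 1: D + K ≡ B (mod 10)] B=1 is one option consistent with column 1 (D + K ≡ B (mod 10), carry-in 0) — take it. So B=1.
Step 2. [col 1: D + K ≡ B (mod 10)] several values work for D in column 1 (D + K ≡ B (mod 10), carry-in 0); try D=6. So D=6.
Step 3. [col 1: D + K ≡ B (mod 10)] from column 1 (D=6, B=1, carry-in 0, digits 1,6 already taken and all letters distinct): K must equal 5, so K=5.
Step 4. [col 2: B + D ≡ H (mod 10)] in column 2 we have B+D≡H with carry-in 1; given B=1, D=6 and digits 1,5,6 already taken and all letters distinct, that pins H to 8, so H=8.
Step 5. [col 3: H + U ≡ F (mod 10)] column 3 (H + U ≡ F (mod 10), carry-in 0) doesn't pin U yet; pick U=4 and continue, so U=4.
Step 6. [col 3: H + U ≡ F (mod 10)] from column 3 (H=8, U=4, carry-in 0, digits 1,4,5,6,8 already taken and all letters distinct): F must equal 2, so F=2.
Step 7. [col 4: D + R ≡ U (mod 10)] column 4: given D=6, U=4, carry-in 1, and digits 1,2,4,5,6,8 already taken and all letters distinct, D+R≡U (mod 10) forces R=7. So R=7.
Step 8. [col 5: H + B ≡ M (mod 10)] from column 5 (H=8, B=1, carry-in 1, digits 1,2,4,5,6,7,8 already taken and all letters distinct): M must equal 0 ⇒ M=0.

Answer: B=1, D=6, F=2, H=8, K=5, M=0, R=7, U=4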